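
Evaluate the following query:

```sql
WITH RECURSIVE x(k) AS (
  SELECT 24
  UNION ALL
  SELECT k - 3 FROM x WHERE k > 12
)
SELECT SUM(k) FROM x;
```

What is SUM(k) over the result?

Base: k=24.
Iteration 1: 24 > 12 holds -> k = 24 - 3 = 21.
Iteration 2: 21 > 12 holds -> k = 21 - 3 = 18.
Iteration 3: 18 > 12 holds -> k = 18 - 3 = 15.
Iteration 4: 15 > 12 holds -> k = 15 - 3 = 12.
Iteration 5: 12 > 12 fails; recursion stops.
SUM(k) = 24 + 21 + 18 + 15 + 12 = 90.

90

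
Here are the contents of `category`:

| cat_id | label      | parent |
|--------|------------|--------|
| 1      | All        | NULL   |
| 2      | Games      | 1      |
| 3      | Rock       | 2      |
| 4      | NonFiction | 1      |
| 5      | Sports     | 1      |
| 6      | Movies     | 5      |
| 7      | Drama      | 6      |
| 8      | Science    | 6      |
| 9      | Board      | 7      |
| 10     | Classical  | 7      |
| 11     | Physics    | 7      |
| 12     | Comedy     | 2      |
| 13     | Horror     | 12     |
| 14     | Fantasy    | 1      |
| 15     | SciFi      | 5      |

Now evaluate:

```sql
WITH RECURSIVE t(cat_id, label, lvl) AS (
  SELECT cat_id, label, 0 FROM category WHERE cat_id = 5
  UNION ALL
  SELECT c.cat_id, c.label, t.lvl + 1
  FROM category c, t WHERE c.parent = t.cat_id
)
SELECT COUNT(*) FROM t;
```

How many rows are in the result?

Base: cat_id=5 (Sports) at lvl 0.
Iteration 1: rows with parent in {5} -> Movies (id 6, lvl 1), SciFi (id 15, lvl 1).
Iteration 2: rows with parent in {6,15} -> Drama (id 7, lvl 2), Science (id 8, lvl 2).
Iteration 3: rows with parent in {7,8} -> Board (id 9, lvl 3), Classical (id 10, lvl 3), Physics (id 11, lvl 3).
Iteration 4: no rows with parent in {9,10,11}; recursion stops.
Total rows emitted: 8.

8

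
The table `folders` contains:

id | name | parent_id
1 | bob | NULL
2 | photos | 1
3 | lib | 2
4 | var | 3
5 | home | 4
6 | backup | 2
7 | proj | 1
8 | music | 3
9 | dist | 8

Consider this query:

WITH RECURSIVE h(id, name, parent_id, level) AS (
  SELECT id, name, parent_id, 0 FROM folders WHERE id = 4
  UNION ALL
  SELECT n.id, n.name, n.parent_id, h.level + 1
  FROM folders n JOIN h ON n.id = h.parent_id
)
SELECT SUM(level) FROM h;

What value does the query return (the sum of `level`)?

6

Base: id=4 (var), parent_id=3, level 0.
Iteration 1: join on id=3 -> lib (id 3, parent_id=2, level 1).
Iteration 2: join on id=2 -> photos (id 2, parent_id=1, level 2).
Iteration 3: join on id=1 -> bob (id 1, parent_id=NULL, level 3).
Iteration 4: parent_id is NULL; no match; recursion stops.
SUM(level) = 0 + 1 + 2 + 3 = 6.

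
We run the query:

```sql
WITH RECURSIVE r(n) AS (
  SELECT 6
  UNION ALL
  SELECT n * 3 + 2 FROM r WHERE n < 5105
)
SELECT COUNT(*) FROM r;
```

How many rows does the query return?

8

Base: n=6.
Iteration 1: 6 < 5105 holds -> n = 6 * 3 + 2 = 20.
Iteration 2: 20 < 5105 holds -> n = 20 * 3 + 2 = 62.
Iteration 3: 62 < 5105 holds -> n = 62 * 3 + 2 = 188.
Iteration 4: 188 < 5105 holds -> n = 188 * 3 + 2 = 566.
Iteration 5: 566 < 5105 holds -> n = 566 * 3 + 2 = 1700.
Iteration 6: 1700 < 5105 holds -> n = 1700 * 3 + 2 = 5102.
Iteration 7: 5102 < 5105 holds -> n = 5102 * 3 + 2 = 15308.
Iteration 8: 15308 < 5105 fails; recursion stops.
Total rows emitted: 8.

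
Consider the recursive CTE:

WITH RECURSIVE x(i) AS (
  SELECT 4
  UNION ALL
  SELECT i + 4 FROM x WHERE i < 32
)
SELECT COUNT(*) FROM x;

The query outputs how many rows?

8

Base: i=4.
Iteration 1: 4 < 32 holds -> i = 4 + 4 = 8.
Iteration 2: 8 < 32 holds -> i = 8 + 4 = 12.
Iteration 3: 12 < 32 holds -> i = 12 + 4 = 16.
Iteration 4: 16 < 32 holds -> i = 16 + 4 = 20.
Iteration 5: 20 < 32 holds -> i = 20 + 4 = 24.
Iteration 6: 24 < 32 holds -> i = 24 + 4 = 28.
Iteration 7: 28 < 32 holds -> i = 28 + 4 = 32.
Iteration 8: 32 < 32 fails; recursion stops.
Total rows emitted: 8.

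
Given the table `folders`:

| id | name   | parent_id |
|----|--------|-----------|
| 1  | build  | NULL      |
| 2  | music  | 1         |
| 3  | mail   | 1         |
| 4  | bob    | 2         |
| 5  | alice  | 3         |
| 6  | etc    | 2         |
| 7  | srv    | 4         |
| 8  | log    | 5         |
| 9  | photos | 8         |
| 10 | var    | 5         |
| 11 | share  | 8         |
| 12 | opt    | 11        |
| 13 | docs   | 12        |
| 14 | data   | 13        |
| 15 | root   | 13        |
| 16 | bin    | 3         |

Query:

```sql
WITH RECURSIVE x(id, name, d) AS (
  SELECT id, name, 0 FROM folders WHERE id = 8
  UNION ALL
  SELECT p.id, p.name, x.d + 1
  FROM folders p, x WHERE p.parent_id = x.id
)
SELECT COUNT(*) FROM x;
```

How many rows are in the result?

7

Base: id=8 (log) at d 0.
Iteration 1: rows with parent_id in {8} -> photos (id 9, d 1), share (id 11, d 1).
Iteration 2: rows with parent_id in {9,11} -> opt (id 12, d 2).
Iteration 3: rows with parent_id in {12} -> docs (id 13, d 3).
Iteration 4: rows with parent_id in {13} -> data (id 14, d 4), root (id 15, d 4).
Iteration 5: no rows with parent_id in {14,15}; recursion stops.
Total rows emitted: 7.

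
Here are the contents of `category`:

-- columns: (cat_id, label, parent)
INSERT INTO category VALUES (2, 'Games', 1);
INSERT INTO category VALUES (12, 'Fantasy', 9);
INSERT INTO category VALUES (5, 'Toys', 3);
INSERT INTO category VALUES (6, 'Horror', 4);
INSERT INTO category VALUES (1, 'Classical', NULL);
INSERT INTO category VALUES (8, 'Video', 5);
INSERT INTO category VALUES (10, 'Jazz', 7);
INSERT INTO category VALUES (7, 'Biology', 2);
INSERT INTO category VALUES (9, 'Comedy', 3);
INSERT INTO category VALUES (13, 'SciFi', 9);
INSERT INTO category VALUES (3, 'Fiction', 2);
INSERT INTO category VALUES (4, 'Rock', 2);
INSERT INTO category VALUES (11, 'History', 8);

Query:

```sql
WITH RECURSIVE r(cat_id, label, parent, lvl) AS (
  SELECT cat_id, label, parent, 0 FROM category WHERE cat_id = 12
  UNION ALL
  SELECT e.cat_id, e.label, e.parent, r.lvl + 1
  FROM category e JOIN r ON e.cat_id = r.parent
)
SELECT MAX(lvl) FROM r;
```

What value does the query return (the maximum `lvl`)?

4

Base: cat_id=12 (Fantasy), parent=9, lvl 0.
Iteration 1: join on cat_id=9 -> Comedy (id 9, parent=3, lvl 1).
Iteration 2: join on cat_id=3 -> Fiction (id 3, parent=2, lvl 2).
Iteration 3: join on cat_id=2 -> Games (id 2, parent=1, lvl 3).
Iteration 4: join on cat_id=1 -> Classical (id 1, parent=NULL, lvl 4).
Iteration 5: parent is NULL; no match; recursion stops.
lvl values: 0, 1, 2, 3, 4; the maximum is 4.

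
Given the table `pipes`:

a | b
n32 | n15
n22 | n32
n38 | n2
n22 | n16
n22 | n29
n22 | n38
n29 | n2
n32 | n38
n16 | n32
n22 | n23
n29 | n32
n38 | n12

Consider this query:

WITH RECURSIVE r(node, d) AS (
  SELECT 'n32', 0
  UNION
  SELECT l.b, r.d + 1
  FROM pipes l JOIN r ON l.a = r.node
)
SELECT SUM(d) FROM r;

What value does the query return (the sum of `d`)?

Base: (n32, d=0).
Iteration 1: edges from {n32} -> (n15, d=1), (n38, d=1).
Iteration 2: edges from {n15,n38} -> (n12, d=2), (n2, d=2).
Iteration 3: no outgoing edges from {n12,n2}; recursion stops.
SUM(d) = 0 + 1 + 1 + 2 + 2 = 6.

6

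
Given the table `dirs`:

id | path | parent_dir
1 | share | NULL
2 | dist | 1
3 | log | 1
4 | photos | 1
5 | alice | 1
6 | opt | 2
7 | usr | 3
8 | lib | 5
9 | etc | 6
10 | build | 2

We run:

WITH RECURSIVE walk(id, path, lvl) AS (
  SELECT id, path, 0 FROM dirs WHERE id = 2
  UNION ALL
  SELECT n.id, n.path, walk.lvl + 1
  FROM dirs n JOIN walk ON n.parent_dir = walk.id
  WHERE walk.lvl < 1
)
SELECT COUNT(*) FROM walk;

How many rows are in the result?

Base: id=2 (dist) at lvl 0.
Iteration 1: rows with parent_dir in {2} -> opt (id 6, lvl 1), build (id 10, lvl 1).
Iteration 2: lvl < 1 fails for all current rows; recursion stops.
Total rows emitted: 3.

3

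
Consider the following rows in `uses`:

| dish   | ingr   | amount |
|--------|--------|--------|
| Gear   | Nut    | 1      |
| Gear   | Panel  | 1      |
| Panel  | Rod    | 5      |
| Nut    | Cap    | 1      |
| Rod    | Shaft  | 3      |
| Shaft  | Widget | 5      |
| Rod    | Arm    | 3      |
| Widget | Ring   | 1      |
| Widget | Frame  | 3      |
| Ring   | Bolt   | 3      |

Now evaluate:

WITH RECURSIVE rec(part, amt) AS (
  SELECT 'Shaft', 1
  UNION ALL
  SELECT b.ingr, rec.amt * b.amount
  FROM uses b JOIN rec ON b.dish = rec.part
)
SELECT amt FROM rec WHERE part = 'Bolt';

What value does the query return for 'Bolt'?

15

Base: (Shaft, amt=1).
Iteration 1: components of {Shaft} -> Widget = 1*5 = 5.
Iteration 2: components of {Widget} -> Frame = 5*3 = 15, Ring = 5*1 = 5.
Iteration 3: components of {Frame,Ring} -> Bolt = 5*3 = 15.
Iteration 4: no further components; recursion stops.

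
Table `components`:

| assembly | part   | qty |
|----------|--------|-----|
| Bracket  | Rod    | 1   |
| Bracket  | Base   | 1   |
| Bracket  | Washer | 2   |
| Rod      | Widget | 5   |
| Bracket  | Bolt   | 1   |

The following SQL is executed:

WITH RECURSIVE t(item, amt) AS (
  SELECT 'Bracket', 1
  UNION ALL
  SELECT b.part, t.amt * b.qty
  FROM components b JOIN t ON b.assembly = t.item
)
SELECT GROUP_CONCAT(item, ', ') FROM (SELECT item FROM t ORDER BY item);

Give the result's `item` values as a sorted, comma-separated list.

Base, Bolt, Bracket, Rod, Washer, Widget

Base: (Bracket, amt=1).
Iteration 1: components of {Bracket} -> Base = 1*1 = 1, Bolt = 1*1 = 1, Rod = 1*1 = 1, Washer = 1*2 = 2.
Iteration 2: components of {Base,Bolt,Rod,Washer} -> Widget = 1*5 = 5.
Iteration 3: no further components; recursion stops.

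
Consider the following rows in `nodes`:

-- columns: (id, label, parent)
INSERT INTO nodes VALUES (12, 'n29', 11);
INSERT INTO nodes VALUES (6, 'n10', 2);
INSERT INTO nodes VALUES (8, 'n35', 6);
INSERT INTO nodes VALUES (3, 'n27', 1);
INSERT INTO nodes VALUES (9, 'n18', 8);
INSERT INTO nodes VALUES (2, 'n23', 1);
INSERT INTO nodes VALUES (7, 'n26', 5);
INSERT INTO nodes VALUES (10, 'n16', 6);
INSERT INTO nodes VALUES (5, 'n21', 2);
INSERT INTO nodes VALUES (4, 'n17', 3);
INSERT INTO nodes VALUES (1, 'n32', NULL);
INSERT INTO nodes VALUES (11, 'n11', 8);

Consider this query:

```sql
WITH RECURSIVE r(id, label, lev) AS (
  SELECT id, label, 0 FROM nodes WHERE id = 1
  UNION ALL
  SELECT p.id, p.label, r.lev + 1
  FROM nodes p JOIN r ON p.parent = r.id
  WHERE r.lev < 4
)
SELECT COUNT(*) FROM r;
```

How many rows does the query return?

Base: id=1 (n32) at lev 0.
Iteration 1: rows with parent in {1} -> n23 (id 2, lev 1), n27 (id 3, lev 1).
Iteration 2: rows with parent in {2,3} -> n17 (id 4, lev 2), n21 (id 5, lev 2), n10 (id 6, lev 2).
Iteration 3: rows with parent in {4,5,6} -> n26 (id 7, lev 3), n35 (id 8, lev 3), n16 (id 10, lev 3).
Iteration 4: rows with parent in {7,8,10} -> n18 (id 9, lev 4), n11 (id 11, lev 4).
Iteration 5: lev < 4 fails for all current rows; recursion stops.
Total rows emitted: 11.

11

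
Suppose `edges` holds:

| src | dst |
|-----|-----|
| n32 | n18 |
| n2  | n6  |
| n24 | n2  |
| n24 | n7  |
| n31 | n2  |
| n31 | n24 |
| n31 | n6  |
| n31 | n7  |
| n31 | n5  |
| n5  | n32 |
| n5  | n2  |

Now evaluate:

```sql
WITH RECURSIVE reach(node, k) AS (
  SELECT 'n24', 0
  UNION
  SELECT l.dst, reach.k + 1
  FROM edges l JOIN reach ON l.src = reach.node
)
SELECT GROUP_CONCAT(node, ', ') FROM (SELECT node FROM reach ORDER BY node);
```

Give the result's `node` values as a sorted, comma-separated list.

n2, n24, n6, n7

Base: (n24, k=0).
Iteration 1: edges from {n24} -> (n2, k=1), (n7, k=1).
Iteration 2: edges from {n2,n7} -> (n6, k=2).
Iteration 3: no outgoing edges from {n6}; recursion stops.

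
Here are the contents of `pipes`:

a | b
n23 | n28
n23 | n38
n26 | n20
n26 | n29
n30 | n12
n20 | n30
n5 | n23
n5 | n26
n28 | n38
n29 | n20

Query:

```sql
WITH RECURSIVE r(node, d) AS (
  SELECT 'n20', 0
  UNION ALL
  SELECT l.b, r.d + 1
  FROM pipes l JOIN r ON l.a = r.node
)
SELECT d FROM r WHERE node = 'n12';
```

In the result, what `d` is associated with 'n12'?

2

Base: (n20, d=0).
Iteration 1: edges from {n20} -> (n30, d=1).
Iteration 2: edges from {n30} -> (n12, d=2).
Iteration 3: no outgoing edges from {n12}; recursion stops.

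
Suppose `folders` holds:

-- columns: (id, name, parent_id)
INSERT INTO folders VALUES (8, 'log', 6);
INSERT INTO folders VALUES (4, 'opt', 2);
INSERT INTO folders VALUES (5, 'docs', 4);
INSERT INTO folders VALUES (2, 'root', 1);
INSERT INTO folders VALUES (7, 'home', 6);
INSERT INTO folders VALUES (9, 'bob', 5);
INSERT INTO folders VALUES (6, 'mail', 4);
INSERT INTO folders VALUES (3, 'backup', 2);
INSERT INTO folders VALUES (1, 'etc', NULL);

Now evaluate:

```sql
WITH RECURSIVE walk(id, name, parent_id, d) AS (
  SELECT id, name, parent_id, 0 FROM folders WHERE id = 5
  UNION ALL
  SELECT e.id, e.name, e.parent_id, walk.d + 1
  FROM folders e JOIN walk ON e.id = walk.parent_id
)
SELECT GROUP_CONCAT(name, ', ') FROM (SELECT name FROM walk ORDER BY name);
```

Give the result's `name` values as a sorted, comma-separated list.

docs, etc, opt, root

Base: id=5 (docs), parent_id=4, d 0.
Iteration 1: join on id=4 -> opt (id 4, parent_id=2, d 1).
Iteration 2: join on id=2 -> root (id 2, parent_id=1, d 2).
Iteration 3: join on id=1 -> etc (id 1, parent_id=NULL, d 3).
Iteration 4: parent_id is NULL; no match; recursion stops.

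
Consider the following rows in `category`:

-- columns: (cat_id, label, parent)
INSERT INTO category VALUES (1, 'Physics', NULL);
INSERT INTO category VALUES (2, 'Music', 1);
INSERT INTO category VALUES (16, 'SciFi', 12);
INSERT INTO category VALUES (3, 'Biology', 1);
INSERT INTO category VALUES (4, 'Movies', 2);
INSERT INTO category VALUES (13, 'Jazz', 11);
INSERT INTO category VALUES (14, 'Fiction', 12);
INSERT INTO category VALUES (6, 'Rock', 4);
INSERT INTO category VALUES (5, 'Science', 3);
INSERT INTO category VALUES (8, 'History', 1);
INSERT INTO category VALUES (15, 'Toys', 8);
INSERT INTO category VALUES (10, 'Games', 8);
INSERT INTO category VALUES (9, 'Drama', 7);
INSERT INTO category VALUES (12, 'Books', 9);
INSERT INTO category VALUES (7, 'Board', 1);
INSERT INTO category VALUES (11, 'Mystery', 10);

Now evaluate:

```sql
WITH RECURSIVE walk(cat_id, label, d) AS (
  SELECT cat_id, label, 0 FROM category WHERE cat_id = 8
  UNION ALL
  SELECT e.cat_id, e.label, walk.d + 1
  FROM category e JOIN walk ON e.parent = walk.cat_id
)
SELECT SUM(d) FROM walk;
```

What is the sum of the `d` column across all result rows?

Base: cat_id=8 (History) at d 0.
Iteration 1: rows with parent in {8} -> Games (id 10, d 1), Toys (id 15, d 1).
Iteration 2: rows with parent in {10,15} -> Mystery (id 11, d 2).
Iteration 3: rows with parent in {11} -> Jazz (id 13, d 3).
Iteration 4: no rows with parent in {13}; recursion stops.
SUM(d) = 0 + 1 + 1 + 2 + 3 = 7.

7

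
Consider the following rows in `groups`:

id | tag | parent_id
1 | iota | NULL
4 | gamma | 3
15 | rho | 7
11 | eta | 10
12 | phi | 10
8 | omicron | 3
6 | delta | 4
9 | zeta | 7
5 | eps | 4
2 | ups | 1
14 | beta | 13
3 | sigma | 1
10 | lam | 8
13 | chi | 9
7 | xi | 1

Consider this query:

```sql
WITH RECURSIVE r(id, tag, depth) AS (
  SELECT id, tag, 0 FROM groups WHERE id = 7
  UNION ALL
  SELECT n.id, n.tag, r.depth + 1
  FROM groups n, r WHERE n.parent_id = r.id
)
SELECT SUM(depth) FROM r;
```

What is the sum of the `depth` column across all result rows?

Base: id=7 (xi) at depth 0.
Iteration 1: rows with parent_id in {7} -> zeta (id 9, depth 1), rho (id 15, depth 1).
Iteration 2: rows with parent_id in {9,15} -> chi (id 13, depth 2).
Iteration 3: rows with parent_id in {13} -> beta (id 14, depth 3).
Iteration 4: no rows with parent_id in {14}; recursion stops.
SUM(depth) = 0 + 1 + 1 + 2 + 3 = 7.

7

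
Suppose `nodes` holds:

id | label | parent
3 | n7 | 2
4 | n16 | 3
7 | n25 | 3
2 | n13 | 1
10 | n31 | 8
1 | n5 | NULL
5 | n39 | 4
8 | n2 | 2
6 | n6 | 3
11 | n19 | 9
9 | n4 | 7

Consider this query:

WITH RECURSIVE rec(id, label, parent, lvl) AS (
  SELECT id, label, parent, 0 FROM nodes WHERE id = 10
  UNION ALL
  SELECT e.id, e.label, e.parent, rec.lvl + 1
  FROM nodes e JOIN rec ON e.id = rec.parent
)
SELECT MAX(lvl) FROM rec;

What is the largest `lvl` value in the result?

3

Base: id=10 (n31), parent=8, lvl 0.
Iteration 1: join on id=8 -> n2 (id 8, parent=2, lvl 1).
Iteration 2: join on id=2 -> n13 (id 2, parent=1, lvl 2).
Iteration 3: join on id=1 -> n5 (id 1, parent=NULL, lvl 3).
Iteration 4: parent is NULL; no match; recursion stops.
lvl values: 0, 1, 2, 3; the maximum is 3.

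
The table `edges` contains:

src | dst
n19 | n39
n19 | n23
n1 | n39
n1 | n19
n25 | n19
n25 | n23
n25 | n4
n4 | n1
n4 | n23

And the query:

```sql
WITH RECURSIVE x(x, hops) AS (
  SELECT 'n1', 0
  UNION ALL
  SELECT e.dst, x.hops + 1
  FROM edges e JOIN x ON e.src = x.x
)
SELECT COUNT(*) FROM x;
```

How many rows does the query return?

5

Base: (n1, hops=0).
Iteration 1: edges from {n1} -> (n19, hops=1), (n39, hops=1).
Iteration 2: edges from {n19,n39} -> (n23, hops=2), (n39, hops=2).
Iteration 3: no outgoing edges from {n23,n39}; recursion stops.
Total rows emitted: 5.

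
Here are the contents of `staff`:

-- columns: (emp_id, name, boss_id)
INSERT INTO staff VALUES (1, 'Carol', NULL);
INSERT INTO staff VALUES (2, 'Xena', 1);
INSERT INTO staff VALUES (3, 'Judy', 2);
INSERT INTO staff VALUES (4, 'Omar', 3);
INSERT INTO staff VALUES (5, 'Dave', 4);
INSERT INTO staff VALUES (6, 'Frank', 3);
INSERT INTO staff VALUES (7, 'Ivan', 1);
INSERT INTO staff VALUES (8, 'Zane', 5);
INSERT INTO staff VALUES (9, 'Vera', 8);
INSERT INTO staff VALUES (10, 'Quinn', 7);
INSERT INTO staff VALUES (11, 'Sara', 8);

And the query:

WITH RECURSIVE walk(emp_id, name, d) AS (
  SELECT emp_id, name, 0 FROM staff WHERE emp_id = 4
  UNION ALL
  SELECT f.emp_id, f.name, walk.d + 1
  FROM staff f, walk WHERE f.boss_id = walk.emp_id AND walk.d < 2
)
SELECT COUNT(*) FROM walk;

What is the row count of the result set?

Base: emp_id=4 (Omar) at d 0.
Iteration 1: rows with boss_id in {4} -> Dave (id 5, d 1).
Iteration 2: rows with boss_id in {5} -> Zane (id 8, d 2).
Iteration 3: d < 2 fails for all current rows; recursion stops.
Total rows emitted: 3.

3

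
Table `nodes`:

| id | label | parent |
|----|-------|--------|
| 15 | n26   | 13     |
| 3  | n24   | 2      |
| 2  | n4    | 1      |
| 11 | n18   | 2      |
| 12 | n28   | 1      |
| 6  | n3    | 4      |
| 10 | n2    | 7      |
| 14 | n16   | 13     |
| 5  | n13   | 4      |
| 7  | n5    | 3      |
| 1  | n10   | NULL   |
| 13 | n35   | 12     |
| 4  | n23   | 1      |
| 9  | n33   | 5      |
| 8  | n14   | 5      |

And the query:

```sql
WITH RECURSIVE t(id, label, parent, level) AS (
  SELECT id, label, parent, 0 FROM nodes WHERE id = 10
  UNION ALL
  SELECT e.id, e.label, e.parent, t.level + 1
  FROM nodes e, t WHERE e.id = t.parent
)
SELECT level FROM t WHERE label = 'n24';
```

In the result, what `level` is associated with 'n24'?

Base: id=10 (n2), parent=7, level 0.
Iteration 1: join on id=7 -> n5 (id 7, parent=3, level 1).
Iteration 2: join on id=3 -> n24 (id 3, parent=2, level 2).
Iteration 3: join on id=2 -> n4 (id 2, parent=1, level 3).
Iteration 4: join on id=1 -> n10 (id 1, parent=NULL, level 4).
Iteration 5: parent is NULL; no match; recursion stops.

2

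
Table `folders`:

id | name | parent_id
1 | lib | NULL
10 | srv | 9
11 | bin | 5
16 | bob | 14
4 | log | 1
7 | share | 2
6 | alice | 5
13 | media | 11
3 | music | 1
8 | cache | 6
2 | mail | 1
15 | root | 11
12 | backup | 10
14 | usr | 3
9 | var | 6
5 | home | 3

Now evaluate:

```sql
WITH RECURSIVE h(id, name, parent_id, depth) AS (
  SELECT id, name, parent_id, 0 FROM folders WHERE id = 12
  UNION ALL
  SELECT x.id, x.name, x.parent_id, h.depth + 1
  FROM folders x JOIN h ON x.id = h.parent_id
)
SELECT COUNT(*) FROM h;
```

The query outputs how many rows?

7

Base: id=12 (backup), parent_id=10, depth 0.
Iteration 1: join on id=10 -> srv (id 10, parent_id=9, depth 1).
Iteration 2: join on id=9 -> var (id 9, parent_id=6, depth 2).
Iteration 3: join on id=6 -> alice (id 6, parent_id=5, depth 3).
Iteration 4: join on id=5 -> home (id 5, parent_id=3, depth 4).
Iteration 5: join on id=3 -> music (id 3, parent_id=1, depth 5).
Iteration 6: join on id=1 -> lib (id 1, parent_id=NULL, depth 6).
Iteration 7: parent_id is NULL; no match; recursion stops.
Total rows emitted: 7.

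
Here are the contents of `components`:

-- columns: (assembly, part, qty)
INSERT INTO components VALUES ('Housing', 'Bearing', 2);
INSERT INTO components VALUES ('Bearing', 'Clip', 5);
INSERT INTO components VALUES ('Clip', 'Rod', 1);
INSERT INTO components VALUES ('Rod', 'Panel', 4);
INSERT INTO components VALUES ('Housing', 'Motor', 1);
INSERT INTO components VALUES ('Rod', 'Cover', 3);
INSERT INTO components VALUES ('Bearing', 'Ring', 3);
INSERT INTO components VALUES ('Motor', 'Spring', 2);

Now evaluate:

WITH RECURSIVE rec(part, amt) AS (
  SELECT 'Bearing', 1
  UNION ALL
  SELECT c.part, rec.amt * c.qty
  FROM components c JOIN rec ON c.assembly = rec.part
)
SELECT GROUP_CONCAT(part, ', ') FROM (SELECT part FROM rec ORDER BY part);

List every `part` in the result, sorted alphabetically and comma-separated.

Bearing, Clip, Cover, Panel, Ring, Rod

Base: (Bearing, amt=1).
Iteration 1: components of {Bearing} -> Clip = 1*5 = 5, Ring = 1*3 = 3.
Iteration 2: components of {Clip,Ring} -> Rod = 5*1 = 5.
Iteration 3: components of {Rod} -> Cover = 5*3 = 15, Panel = 5*4 = 20.
Iteration 4: no further components; recursion stops.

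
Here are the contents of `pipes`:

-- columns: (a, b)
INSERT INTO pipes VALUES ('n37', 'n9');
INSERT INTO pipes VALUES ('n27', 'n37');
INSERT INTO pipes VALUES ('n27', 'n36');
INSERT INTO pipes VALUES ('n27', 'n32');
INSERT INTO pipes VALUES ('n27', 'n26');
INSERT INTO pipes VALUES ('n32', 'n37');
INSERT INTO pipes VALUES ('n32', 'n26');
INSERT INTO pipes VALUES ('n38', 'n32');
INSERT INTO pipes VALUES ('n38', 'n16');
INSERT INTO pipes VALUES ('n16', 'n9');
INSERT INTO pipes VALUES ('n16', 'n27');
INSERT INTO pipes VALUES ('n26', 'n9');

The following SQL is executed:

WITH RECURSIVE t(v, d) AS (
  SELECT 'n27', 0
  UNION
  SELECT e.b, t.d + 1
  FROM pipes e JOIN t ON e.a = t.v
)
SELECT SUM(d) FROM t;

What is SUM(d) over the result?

Base: (n27, d=0).
Iteration 1: edges from {n27} -> (n26, d=1), (n32, d=1), (n36, d=1), (n37, d=1).
Iteration 2: edges from {n26,n32,n36,n37} -> (n26, d=2), (n37, d=2), (n9, d=2). [UNION drops 1 duplicate row(s)]
Iteration 3: edges from {n26,n37,n9} -> (n9, d=3). [UNION drops 1 duplicate row(s)]
Iteration 4: no outgoing edges from {n9}; recursion stops.
SUM(d) = 0 + 1 + 1 + 1 + 1 + 2 + 2 + 2 + 3 = 13.

13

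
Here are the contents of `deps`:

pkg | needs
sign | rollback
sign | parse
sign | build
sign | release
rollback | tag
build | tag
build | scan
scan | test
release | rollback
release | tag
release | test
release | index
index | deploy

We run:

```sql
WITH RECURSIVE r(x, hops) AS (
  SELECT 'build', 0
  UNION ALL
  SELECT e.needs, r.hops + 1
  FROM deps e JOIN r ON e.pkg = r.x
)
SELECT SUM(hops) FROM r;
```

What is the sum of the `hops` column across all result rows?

4

Base: (build, hops=0).
Iteration 1: edges from {build} -> (scan, hops=1), (tag, hops=1).
Iteration 2: edges from {scan,tag} -> (test, hops=2).
Iteration 3: no outgoing edges from {test}; recursion stops.
SUM(hops) = 0 + 1 + 1 + 2 = 4.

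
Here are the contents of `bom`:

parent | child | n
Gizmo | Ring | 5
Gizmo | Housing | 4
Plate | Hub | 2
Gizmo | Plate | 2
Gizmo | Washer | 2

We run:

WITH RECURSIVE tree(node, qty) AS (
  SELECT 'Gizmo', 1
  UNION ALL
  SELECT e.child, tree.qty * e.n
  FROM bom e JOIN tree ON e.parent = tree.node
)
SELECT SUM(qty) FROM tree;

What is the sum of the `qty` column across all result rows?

18

Base: (Gizmo, qty=1).
Iteration 1: components of {Gizmo} -> Housing = 1*4 = 4, Plate = 1*2 = 2, Ring = 1*5 = 5, Washer = 1*2 = 2.
Iteration 2: components of {Housing,Plate,Ring,Washer} -> Hub = 2*2 = 4.
Iteration 3: no further components; recursion stops.
SUM(qty) = 1 + 2 + 2 + 5 + 4 + 4 = 18.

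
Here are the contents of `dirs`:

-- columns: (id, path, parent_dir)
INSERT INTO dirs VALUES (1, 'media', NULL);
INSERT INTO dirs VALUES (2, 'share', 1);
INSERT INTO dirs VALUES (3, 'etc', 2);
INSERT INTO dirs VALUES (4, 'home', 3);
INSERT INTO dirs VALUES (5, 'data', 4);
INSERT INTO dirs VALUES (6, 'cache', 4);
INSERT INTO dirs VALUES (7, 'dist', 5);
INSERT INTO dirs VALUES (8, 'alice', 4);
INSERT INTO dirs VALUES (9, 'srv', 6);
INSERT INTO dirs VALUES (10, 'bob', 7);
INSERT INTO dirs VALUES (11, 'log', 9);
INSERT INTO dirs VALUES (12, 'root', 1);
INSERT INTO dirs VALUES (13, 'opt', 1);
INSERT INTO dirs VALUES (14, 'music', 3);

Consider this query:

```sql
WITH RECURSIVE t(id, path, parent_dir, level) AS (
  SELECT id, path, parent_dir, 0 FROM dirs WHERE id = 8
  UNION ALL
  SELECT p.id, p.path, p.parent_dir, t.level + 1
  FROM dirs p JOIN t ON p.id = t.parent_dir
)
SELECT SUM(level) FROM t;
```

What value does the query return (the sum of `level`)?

Base: id=8 (alice), parent_dir=4, level 0.
Iteration 1: join on id=4 -> home (id 4, parent_dir=3, level 1).
Iteration 2: join on id=3 -> etc (id 3, parent_dir=2, level 2).
Iteration 3: join on id=2 -> share (id 2, parent_dir=1, level 3).
Iteration 4: join on id=1 -> media (id 1, parent_dir=NULL, level 4).
Iteration 5: parent_dir is NULL; no match; recursion stops.
SUM(level) = 0 + 1 + 2 + 3 + 4 = 10.

10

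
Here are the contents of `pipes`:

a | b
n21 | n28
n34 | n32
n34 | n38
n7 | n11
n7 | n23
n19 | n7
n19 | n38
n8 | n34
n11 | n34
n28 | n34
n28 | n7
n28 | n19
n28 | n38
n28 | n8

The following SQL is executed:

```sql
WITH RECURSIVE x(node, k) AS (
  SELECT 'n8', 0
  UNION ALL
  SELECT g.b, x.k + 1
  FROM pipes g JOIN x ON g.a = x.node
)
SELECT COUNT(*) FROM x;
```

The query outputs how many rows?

Base: (n8, k=0).
Iteration 1: edges from {n8} -> (n34, k=1).
Iteration 2: edges from {n34} -> (n32, k=2), (n38, k=2).
Iteration 3: no outgoing edges from {n32,n38}; recursion stops.
Total rows emitted: 4.

4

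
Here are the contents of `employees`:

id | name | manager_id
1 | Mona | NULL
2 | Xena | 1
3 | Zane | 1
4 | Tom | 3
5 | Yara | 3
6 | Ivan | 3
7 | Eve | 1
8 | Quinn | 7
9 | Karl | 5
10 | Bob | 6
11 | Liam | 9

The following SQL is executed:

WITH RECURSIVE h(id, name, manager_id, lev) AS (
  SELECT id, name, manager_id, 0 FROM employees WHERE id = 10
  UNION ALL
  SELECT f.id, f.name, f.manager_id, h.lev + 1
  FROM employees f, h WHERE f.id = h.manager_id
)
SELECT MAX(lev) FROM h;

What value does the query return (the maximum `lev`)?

Base: id=10 (Bob), manager_id=6, lev 0.
Iteration 1: join on id=6 -> Ivan (id 6, manager_id=3, lev 1).
Iteration 2: join on id=3 -> Zane (id 3, manager_id=1, lev 2).
Iteration 3: join on id=1 -> Mona (id 1, manager_id=NULL, lev 3).
Iteration 4: manager_id is NULL; no match; recursion stops.
lev values: 0, 1, 2, 3; the maximum is 3.

3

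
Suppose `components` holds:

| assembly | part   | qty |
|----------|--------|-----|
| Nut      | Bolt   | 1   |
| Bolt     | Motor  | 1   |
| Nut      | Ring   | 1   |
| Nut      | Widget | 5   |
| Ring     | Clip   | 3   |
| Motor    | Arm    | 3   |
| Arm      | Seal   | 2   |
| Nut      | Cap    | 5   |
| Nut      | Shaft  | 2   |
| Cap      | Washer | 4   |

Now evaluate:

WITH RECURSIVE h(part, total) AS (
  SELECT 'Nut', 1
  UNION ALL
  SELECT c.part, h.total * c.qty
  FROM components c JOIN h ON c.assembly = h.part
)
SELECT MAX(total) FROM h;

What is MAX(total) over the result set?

Base: (Nut, total=1).
Iteration 1: components of {Nut} -> Bolt = 1*1 = 1, Cap = 1*5 = 5, Ring = 1*1 = 1, Shaft = 1*2 = 2, Widget = 1*5 = 5.
Iteration 2: components of {Bolt,Cap,Ring,Shaft,Widget} -> Clip = 1*3 = 3, Motor = 1*1 = 1, Washer = 5*4 = 20.
Iteration 3: components of {Clip,Motor,Washer} -> Arm = 1*3 = 3.
Iteration 4: components of {Arm} -> Seal = 3*2 = 6.
Iteration 5: no further components; recursion stops.
total values: 1, 1, 1, 5, 5, 2, 1, 3, 20, 3, 6; the maximum is 20.

20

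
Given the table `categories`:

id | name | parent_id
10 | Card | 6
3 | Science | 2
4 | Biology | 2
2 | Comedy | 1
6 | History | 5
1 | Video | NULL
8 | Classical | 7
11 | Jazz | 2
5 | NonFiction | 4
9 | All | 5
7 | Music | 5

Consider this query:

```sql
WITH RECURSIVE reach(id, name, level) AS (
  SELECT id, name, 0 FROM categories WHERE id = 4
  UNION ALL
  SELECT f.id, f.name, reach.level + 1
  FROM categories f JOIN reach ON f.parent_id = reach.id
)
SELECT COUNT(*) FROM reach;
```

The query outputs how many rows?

7

Base: id=4 (Biology) at level 0.
Iteration 1: rows with parent_id in {4} -> NonFiction (id 5, level 1).
Iteration 2: rows with parent_id in {5} -> History (id 6, level 2), Music (id 7, level 2), All (id 9, level 2).
Iteration 3: rows with parent_id in {6,7,9} -> Classical (id 8, level 3), Card (id 10, level 3).
Iteration 4: no rows with parent_id in {8,10}; recursion stops.
Total rows emitted: 7.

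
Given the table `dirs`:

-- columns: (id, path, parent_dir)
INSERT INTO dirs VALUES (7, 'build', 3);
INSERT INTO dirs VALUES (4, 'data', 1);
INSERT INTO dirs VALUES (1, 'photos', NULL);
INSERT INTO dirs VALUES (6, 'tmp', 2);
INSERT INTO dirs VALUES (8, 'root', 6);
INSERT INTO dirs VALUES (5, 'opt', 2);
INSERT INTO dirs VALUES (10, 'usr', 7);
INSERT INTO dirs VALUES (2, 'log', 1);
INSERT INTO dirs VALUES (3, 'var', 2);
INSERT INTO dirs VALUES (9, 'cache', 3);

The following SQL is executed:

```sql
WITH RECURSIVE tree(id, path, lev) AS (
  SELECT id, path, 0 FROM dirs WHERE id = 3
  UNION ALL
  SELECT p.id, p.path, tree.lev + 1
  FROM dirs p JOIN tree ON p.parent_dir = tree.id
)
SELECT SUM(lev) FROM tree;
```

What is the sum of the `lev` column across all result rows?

Base: id=3 (var) at lev 0.
Iteration 1: rows with parent_dir in {3} -> build (id 7, lev 1), cache (id 9, lev 1).
Iteration 2: rows with parent_dir in {7,9} -> usr (id 10, lev 2).
Iteration 3: no rows with parent_dir in {10}; recursion stops.
SUM(lev) = 0 + 1 + 1 + 2 = 4.

4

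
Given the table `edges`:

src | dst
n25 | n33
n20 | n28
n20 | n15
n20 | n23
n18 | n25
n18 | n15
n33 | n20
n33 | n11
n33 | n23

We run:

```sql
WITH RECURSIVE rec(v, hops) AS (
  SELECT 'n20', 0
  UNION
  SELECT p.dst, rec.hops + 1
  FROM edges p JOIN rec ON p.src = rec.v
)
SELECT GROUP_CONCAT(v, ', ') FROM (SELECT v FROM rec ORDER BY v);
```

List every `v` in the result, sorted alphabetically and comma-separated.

n15, n20, n23, n28

Base: (n20, hops=0).
Iteration 1: edges from {n20} -> (n15, hops=1), (n23, hops=1), (n28, hops=1).
Iteration 2: no outgoing edges from {n15,n23,n28}; recursion stops.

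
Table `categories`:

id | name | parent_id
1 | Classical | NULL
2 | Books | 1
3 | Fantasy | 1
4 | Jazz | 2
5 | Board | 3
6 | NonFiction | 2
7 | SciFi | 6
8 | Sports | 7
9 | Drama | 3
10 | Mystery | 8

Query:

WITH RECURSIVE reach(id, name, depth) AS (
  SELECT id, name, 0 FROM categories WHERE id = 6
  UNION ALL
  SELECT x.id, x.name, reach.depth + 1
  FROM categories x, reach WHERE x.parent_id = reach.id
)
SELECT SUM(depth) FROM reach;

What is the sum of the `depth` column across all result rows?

6

Base: id=6 (NonFiction) at depth 0.
Iteration 1: rows with parent_id in {6} -> SciFi (id 7, depth 1).
Iteration 2: rows with parent_id in {7} -> Sports (id 8, depth 2).
Iteration 3: rows with parent_id in {8} -> Mystery (id 10, depth 3).
Iteration 4: no rows with parent_id in {10}; recursion stops.
SUM(depth) = 0 + 1 + 2 + 3 = 6.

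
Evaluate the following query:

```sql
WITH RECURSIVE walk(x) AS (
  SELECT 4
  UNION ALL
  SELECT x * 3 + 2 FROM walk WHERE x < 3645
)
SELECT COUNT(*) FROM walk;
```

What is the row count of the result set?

Base: x=4.
Iteration 1: 4 < 3645 holds -> x = 4 * 3 + 2 = 14.
Iteration 2: 14 < 3645 holds -> x = 14 * 3 + 2 = 44.
Iteration 3: 44 < 3645 holds -> x = 44 * 3 + 2 = 134.
Iteration 4: 134 < 3645 holds -> x = 134 * 3 + 2 = 404.
Iteration 5: 404 < 3645 holds -> x = 404 * 3 + 2 = 1214.
Iteration 6: 1214 < 3645 holds -> x = 1214 * 3 + 2 = 3644.
Iteration 7: 3644 < 3645 holds -> x = 3644 * 3 + 2 = 10934.
Iteration 8: 10934 < 3645 fails; recursion stops.
Total rows emitted: 8.

8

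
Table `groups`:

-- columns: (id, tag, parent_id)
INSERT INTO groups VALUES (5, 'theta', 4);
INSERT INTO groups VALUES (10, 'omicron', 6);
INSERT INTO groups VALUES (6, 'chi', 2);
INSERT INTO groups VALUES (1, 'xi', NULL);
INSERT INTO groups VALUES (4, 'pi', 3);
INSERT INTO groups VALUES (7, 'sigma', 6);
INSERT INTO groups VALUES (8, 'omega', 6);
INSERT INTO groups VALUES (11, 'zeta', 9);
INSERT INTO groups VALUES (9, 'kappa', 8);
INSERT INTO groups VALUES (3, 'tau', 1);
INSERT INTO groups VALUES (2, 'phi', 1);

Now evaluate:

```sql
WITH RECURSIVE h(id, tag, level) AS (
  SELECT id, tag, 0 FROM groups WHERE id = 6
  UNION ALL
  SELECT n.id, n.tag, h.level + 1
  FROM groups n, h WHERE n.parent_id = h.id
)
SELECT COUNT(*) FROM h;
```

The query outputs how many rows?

6

Base: id=6 (chi) at level 0.
Iteration 1: rows with parent_id in {6} -> sigma (id 7, level 1), omega (id 8, level 1), omicron (id 10, level 1).
Iteration 2: rows with parent_id in {7,8,10} -> kappa (id 9, level 2).
Iteration 3: rows with parent_id in {9} -> zeta (id 11, level 3).
Iteration 4: no rows with parent_id in {11}; recursion stops.
Total rows emitted: 6.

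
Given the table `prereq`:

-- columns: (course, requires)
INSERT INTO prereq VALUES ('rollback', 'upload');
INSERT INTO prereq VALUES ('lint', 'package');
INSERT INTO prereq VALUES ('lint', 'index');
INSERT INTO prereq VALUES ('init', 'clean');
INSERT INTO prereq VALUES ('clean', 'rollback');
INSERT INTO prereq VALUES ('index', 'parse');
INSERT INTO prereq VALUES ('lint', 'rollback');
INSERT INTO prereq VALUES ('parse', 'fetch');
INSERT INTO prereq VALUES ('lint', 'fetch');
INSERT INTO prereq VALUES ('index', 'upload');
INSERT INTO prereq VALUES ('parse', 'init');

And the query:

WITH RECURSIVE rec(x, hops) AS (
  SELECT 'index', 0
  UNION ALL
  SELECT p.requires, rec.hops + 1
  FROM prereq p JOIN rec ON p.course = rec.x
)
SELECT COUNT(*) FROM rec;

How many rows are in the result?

8

Base: (index, hops=0).
Iteration 1: edges from {index} -> (parse, hops=1), (upload, hops=1).
Iteration 2: edges from {parse,upload} -> (fetch, hops=2), (init, hops=2).
Iteration 3: edges from {fetch,init} -> (clean, hops=3).
Iteration 4: edges from {clean} -> (rollback, hops=4).
Iteration 5: edges from {rollback} -> (upload, hops=5).
Iteration 6: no outgoing edges from {upload}; recursion stops.
Total rows emitted: 8.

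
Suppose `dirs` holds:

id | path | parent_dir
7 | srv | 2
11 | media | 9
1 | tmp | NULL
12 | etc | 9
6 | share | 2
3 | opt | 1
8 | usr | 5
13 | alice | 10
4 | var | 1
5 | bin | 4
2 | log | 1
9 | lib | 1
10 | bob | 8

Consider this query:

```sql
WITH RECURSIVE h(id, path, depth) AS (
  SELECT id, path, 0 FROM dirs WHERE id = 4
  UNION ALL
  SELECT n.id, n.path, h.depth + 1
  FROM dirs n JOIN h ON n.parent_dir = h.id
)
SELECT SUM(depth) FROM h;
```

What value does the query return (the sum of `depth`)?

10

Base: id=4 (var) at depth 0.
Iteration 1: rows with parent_dir in {4} -> bin (id 5, depth 1).
Iteration 2: rows with parent_dir in {5} -> usr (id 8, depth 2).
Iteration 3: rows with parent_dir in {8} -> bob (id 10, depth 3).
Iteration 4: rows with parent_dir in {10} -> alice (id 13, depth 4).
Iteration 5: no rows with parent_dir in {13}; recursion stops.
SUM(depth) = 0 + 1 + 2 + 3 + 4 = 10.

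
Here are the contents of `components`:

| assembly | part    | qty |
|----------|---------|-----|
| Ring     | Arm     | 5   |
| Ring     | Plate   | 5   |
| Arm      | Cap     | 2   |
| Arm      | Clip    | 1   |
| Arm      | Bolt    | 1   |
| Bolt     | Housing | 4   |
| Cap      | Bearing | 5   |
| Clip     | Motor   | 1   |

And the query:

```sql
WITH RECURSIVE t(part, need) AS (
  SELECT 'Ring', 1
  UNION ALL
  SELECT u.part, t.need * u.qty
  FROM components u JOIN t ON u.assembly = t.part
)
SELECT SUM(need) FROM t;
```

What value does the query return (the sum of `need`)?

Base: (Ring, need=1).
Iteration 1: components of {Ring} -> Arm = 1*5 = 5, Plate = 1*5 = 5.
Iteration 2: components of {Arm,Plate} -> Bolt = 5*1 = 5, Cap = 5*2 = 10, Clip = 5*1 = 5.
Iteration 3: components of {Bolt,Cap,Clip} -> Bearing = 10*5 = 50, Housing = 5*4 = 20, Motor = 5*1 = 5.
Iteration 4: no further components; recursion stops.
SUM(need) = 1 + 5 + 5 + 10 + 5 + 5 + 50 + 5 + 20 = 106.

106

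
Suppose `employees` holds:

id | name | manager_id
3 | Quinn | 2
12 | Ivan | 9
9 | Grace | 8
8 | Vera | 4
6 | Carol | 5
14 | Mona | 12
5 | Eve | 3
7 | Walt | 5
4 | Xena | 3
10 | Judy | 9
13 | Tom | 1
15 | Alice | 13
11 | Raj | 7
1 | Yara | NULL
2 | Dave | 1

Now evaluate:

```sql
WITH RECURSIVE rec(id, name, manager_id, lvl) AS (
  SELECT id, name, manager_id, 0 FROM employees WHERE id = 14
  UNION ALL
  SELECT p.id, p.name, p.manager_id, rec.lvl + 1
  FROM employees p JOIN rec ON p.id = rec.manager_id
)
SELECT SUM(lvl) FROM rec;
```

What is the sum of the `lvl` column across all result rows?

28

Base: id=14 (Mona), manager_id=12, lvl 0.
Iteration 1: join on id=12 -> Ivan (id 12, manager_id=9, lvl 1).
Iteration 2: join on id=9 -> Grace (id 9, manager_id=8, lvl 2).
Iteration 3: join on id=8 -> Vera (id 8, manager_id=4, lvl 3).
Iteration 4: join on id=4 -> Xena (id 4, manager_id=3, lvl 4).
Iteration 5: join on id=3 -> Quinn (id 3, manager_id=2, lvl 5).
Iteration 6: join on id=2 -> Dave (id 2, manager_id=1, lvl 6).
Iteration 7: join on id=1 -> Yara (id 1, manager_id=NULL, lvl 7).
Iteration 8: manager_id is NULL; no match; recursion stops.
SUM(lvl) = 0 + 1 + 2 + 3 + 4 + 5 + 6 + 7 = 28.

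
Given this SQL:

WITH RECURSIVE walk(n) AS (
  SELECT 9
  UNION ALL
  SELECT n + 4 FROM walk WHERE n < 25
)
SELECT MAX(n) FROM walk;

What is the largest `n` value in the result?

25

Base: n=9.
Iteration 1: 9 < 25 holds -> n = 9 + 4 = 13.
Iteration 2: 13 < 25 holds -> n = 13 + 4 = 17.
Iteration 3: 17 < 25 holds -> n = 17 + 4 = 21.
Iteration 4: 21 < 25 holds -> n = 21 + 4 = 25.
Iteration 5: 25 < 25 fails; recursion stops.
n values: 9, 13, 17, 21, 25; the maximum is 25.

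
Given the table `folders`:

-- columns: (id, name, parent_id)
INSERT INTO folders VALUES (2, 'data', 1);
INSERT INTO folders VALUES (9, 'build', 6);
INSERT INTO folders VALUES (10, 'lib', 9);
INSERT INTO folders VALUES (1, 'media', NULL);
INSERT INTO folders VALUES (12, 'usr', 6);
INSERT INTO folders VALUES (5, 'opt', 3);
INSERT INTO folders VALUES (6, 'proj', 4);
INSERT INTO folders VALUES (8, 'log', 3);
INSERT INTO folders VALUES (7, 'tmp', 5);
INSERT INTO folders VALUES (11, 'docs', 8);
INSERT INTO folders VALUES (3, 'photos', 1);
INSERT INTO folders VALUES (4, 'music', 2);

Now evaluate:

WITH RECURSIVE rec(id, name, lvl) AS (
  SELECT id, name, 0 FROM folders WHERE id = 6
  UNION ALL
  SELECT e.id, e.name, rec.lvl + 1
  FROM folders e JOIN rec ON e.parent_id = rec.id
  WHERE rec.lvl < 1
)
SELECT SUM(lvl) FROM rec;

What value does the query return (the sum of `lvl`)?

Base: id=6 (proj) at lvl 0.
Iteration 1: rows with parent_id in {6} -> build (id 9, lvl 1), usr (id 12, lvl 1).
Iteration 2: lvl < 1 fails for all current rows; recursion stops.
SUM(lvl) = 0 + 1 + 1 = 2.

2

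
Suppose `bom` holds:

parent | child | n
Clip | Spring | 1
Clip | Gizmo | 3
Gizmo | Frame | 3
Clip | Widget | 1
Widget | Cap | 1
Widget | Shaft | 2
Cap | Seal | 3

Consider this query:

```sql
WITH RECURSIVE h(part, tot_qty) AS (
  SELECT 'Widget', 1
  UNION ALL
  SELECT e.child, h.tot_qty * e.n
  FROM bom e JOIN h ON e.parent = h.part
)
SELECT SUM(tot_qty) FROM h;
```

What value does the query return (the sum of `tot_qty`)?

Base: (Widget, tot_qty=1).
Iteration 1: components of {Widget} -> Cap = 1*1 = 1, Shaft = 1*2 = 2.
Iteration 2: components of {Cap,Shaft} -> Seal = 1*3 = 3.
Iteration 3: no further components; recursion stops.
SUM(tot_qty) = 1 + 1 + 2 + 3 = 7.

7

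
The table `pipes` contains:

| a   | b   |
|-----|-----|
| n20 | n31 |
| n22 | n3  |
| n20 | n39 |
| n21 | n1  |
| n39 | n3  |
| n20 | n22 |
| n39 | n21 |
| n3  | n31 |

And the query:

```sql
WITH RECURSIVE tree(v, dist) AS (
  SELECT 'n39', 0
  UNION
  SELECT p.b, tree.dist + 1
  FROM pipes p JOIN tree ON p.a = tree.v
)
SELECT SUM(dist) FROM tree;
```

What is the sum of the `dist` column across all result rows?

6

Base: (n39, dist=0).
Iteration 1: edges from {n39} -> (n21, dist=1), (n3, dist=1).
Iteration 2: edges from {n21,n3} -> (n1, dist=2), (n31, dist=2).
Iteration 3: no outgoing edges from {n1,n31}; recursion stops.
SUM(dist) = 0 + 1 + 1 + 2 + 2 = 6.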